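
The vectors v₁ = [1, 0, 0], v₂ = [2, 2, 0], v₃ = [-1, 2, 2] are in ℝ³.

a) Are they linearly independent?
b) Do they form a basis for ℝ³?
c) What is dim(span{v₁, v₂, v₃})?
Yes independent, yes basis, dim = 3

Stack v₁, v₂, v₃ as rows of a 3×3 matrix.
[[1, 0, 0]; [2, 2, 0]; [-1, 2, 2]] is already lower triangular with nonzero diagonal entries (1, 2, 2), so its determinant is the product of the diagonal entries, det = (1)·(2)·(2) = 4 ≠ 0, and the rows are linearly independent.
Three linearly independent vectors in ℝ³ form a basis for ℝ³, so dim(span{v₁,v₂,v₃}) = 3.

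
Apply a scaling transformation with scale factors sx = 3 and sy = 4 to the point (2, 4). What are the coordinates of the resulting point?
(6, 16)

Scaling matrix:
[[3, 0], [0, 4]]
Result: (2 × 3, 4 × 4) = (6, 16)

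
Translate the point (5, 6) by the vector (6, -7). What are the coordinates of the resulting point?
(11, -1)

Translation by (6, -7):
x' = 5 + 6 = 11
y' = 6 + -7 = -1
Homogeneous matrix: [[1, 0, 6], [0, 1, -7], [0, 0, 1]]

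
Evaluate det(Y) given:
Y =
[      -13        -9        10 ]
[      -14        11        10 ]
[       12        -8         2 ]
det(Y) = -2858

Expand along row 0 (cofactor expansion): det(Y) = a*(e*i - f*h) - b*(d*i - f*g) + c*(d*h - e*g), where the 3×3 is [[a, b, c], [d, e, f], [g, h, i]].
Minor M_00 = (11)*(2) - (10)*(-8) = 22 + 80 = 102.
Minor M_01 = (-14)*(2) - (10)*(12) = -28 - 120 = -148.
Minor M_02 = (-14)*(-8) - (11)*(12) = 112 - 132 = -20.
det(Y) = (-13)*(102) - (-9)*(-148) + (10)*(-20) = -1326 - 1332 - 200 = -2858.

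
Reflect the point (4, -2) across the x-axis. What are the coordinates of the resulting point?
(4, 2)

Reflection across x-axis: (4, -2) → (4, 2)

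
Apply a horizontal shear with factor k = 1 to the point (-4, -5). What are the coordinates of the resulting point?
(-9, -5)

Shear matrix for horizontal shear with factor k = 1:
[[1, 1], [0, 1]]
Result: (-4, -5) → (-9, -5)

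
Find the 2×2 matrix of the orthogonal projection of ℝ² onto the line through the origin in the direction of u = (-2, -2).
[[1/2, 1/2], [1/2, 1/2]]

The orthogonal projection onto the line spanned by a nonzero vector u = (a, b) has matrix P = (u uᵀ) / (uᵀ u) = (1/(a² + b²)) · [[a², ab], [ab, b²]].
Here u = (-2, -2), so a² + b² = 4 + 4 = 8.
P = (1/8) · [[4, 4], [4, 4]] = [[1/2, 1/2], [1/2, 1/2]].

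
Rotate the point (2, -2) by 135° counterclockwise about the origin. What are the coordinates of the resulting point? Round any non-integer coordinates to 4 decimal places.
(0.0000, 2.8284)

Rotation matrix R(θ) = [[cos θ, -sin θ], [sin θ, cos θ]]; for θ = 135°:
R = [[-√2/2, -√2/2], [√2/2, -√2/2]]
Result: R × [2, -2]ᵀ = [-√2/2·2 + (-√2/2)·-2, √2/2·2 + (-√2/2)·-2]ᵀ = (0.0000, 2.8284)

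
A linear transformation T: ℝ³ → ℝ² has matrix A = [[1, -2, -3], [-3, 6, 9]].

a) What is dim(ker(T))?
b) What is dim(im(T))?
dim(ker) = 2, dim(im) = 1

Observe that row 2 = -3 × row 1 (so the rows are linearly dependent).
Thus rank(A) = 1 (only one linearly independent row).
dim(im(T)) = rank(A) = 1.
By the rank-nullity theorem applied to T: ℝ³ → ℝ², rank(A) + nullity(A) = 3 (the domain dimension), so dim(ker(T)) = 3 - 1 = 2.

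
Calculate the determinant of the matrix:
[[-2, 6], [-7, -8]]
58

For a 2×2 matrix [[a, b], [c, d]], det = ad - bc
det = (-2)(-8) - (6)(-7) = 16 - -42 = 58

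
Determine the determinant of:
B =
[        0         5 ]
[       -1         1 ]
det(B) = 5

For a 2×2 matrix [[a, b], [c, d]], det = a*d - b*c.
det(B) = (0)*(1) - (5)*(-1) = 0 + 5 = 5.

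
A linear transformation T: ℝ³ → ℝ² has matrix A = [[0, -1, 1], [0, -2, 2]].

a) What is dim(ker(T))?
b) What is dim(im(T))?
dim(ker) = 2, dim(im) = 1

Observe that row 2 = 2 × row 1 (so the rows are linearly dependent).
Thus rank(A) = 1 (only one linearly independent row).
dim(im(T)) = rank(A) = 1.
By the rank-nullity theorem applied to T: ℝ³ → ℝ², rank(A) + nullity(A) = 3 (the domain dimension), so dim(ker(T)) = 3 - 1 = 2.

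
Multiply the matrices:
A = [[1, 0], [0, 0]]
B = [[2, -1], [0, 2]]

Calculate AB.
[[2, -1], [0, 0]]

Each entry (i,j) of AB = sum over k of A[i][k]*B[k][j].
(AB)[0][0] = (1)*(2) + (0)*(0) = 2
(AB)[0][1] = (1)*(-1) + (0)*(2) = -1
(AB)[1][0] = (0)*(2) + (0)*(0) = 0
(AB)[1][1] = (0)*(-1) + (0)*(2) = 0
AB = [[2, -1], [0, 0]]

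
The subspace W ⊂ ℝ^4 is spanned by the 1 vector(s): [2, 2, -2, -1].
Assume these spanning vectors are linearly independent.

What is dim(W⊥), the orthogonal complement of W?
dim(W⊥) = 3

For any subspace W of ℝ^n, dim(W) + dim(W⊥) = n (the whole-space dimension).
Here the given 1 vectors are linearly independent, so dim(W) = 1.
Thus dim(W⊥) = n - dim(W) = 4 - 1 = 3.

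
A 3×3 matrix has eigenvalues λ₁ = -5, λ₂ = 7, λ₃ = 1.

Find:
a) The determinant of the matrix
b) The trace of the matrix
det = -35, trace = 3

Two standard eigenvalue identities:
- det(A) equals the product of the eigenvalues (counted with multiplicity).
- trace(A) equals the sum of the eigenvalues.
det(A) = (-5)*(7)*(1) = -35.
trace(A) = -5 + 7 + 1 = 3.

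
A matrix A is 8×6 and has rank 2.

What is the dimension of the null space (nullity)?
4

The rank-nullity theorem for an m×n matrix states:
rank(A) + nullity(A) = n (the number of columns).
Here n = 6 and rank(A) = 2, so nullity(A) = 6 - 2 = 4.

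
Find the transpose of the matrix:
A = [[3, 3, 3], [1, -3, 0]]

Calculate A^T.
[[3, 1], [3, -3], [3, 0]]

The transpose sends entry (i,j) to (j,i); rows become columns.
Row 0 of A: [3, 3, 3] -> column 0 of A^T.
Row 1 of A: [1, -3, 0] -> column 1 of A^T.
A^T = [[3, 1], [3, -3], [3, 0]]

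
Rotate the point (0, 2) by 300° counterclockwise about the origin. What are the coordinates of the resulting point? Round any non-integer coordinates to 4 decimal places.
(1.7321, 1.0000)

Rotation matrix R(θ) = [[cos θ, -sin θ], [sin θ, cos θ]]; for θ = 300°:
R = [[1/2, √3/2], [-√3/2, 1/2]]
Result: R × [0, 2]ᵀ = [1/2·0 + (√3/2)·2, -√3/2·0 + (1/2)·2]ᵀ = (1.7321, 1.0000)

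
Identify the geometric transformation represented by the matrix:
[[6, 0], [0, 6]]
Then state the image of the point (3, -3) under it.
uniform scaling by factor 6; image of (3, -3) is (18, -18)

This is a diagonal matrix with equal entries 6, so it scales both axes by the same factor 6.
The matrix [[6, 0], [0, 6]] represents: uniform scaling by factor 6.
Applying it to (3, -3): [6·3 + 0·-3, 0·3 + 6·-3] = (18, -18).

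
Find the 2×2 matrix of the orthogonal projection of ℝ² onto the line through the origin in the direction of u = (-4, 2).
[[4/5, -2/5], [-2/5, 1/5]]

The orthogonal projection onto the line spanned by a nonzero vector u = (a, b) has matrix P = (u uᵀ) / (uᵀ u) = (1/(a² + b²)) · [[a², ab], [ab, b²]].
Here u = (-4, 2), so a² + b² = 16 + 4 = 20.
P = (1/20) · [[16, -8], [-8, 4]] = [[4/5, -2/5], [-2/5, 1/5]].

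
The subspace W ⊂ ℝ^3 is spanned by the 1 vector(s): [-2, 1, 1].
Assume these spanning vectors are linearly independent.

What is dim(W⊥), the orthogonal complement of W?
dim(W⊥) = 2

For any subspace W of ℝ^n, dim(W) + dim(W⊥) = n (the whole-space dimension).
Here the given 1 vectors are linearly independent, so dim(W) = 1.
Thus dim(W⊥) = n - dim(W) = 3 - 1 = 2.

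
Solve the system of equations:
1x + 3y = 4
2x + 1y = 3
x = 1, y = 1

Use elimination (row reduction):
Equation 1: 1x + 3y = 4.
Equation 2: 2x + 1y = 3.
Multiply Eq1 by 2 and Eq2 by 1: 2x + 6y = 8;  2x + 1y = 3.
Subtract: (-5)y = -5, so y = 1.
Back-substitute into Eq1: 1x + 3*(1) = 4, so x = 1.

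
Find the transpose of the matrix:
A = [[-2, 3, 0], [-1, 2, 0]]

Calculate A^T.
[[-2, -1], [3, 2], [0, 0]]

The transpose sends entry (i,j) to (j,i); rows become columns.
Row 0 of A: [-2, 3, 0] -> column 0 of A^T.
Row 1 of A: [-1, 2, 0] -> column 1 of A^T.
A^T = [[-2, -1], [3, 2], [0, 0]]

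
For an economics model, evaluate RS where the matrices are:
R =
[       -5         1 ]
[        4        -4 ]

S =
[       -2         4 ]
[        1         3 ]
RS =
[       11       -17 ]
[      -12         4 ]

Matrix multiplication: (RS)[i][j] = sum over k of R[i][k] * S[k][j].
  (RS)[0][0] = (-5)*(-2) + (1)*(1) = 11
  (RS)[0][1] = (-5)*(4) + (1)*(3) = -17
  (RS)[1][0] = (4)*(-2) + (-4)*(1) = -12
  (RS)[1][1] = (4)*(4) + (-4)*(3) = 4
RS =
[       11       -17 ]
[      -12         4 ]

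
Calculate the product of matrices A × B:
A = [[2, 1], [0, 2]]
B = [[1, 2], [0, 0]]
[[2, 4], [0, 0]]

Matrix multiplication:
C[0][0] = 2×1 + 1×0 = 2
C[0][1] = 2×2 + 1×0 = 4
C[1][0] = 0×1 + 2×0 = 0
C[1][1] = 0×2 + 2×0 = 0
Result: [[2, 4], [0, 0]]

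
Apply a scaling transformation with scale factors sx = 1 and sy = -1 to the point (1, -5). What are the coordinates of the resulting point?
(1, 5)

Scaling matrix:
[[1, 0], [0, -1]]
Result: (1 × 1, -5 × -1) = (1, 5)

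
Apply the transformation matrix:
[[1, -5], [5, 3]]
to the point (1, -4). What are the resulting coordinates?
(21, -7)

Matrix multiplication:
[[1, -5], [5, 3]] × [1, -4]ᵀ
= [1×1 + -5×-4, 5×1 + 3×-4]ᵀ
= [21.0000, -7.0000]ᵀ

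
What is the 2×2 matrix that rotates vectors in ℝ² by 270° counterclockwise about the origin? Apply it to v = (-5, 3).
R = [[0, 1], [-1, 0]]; R·v = (3, 5)

A counterclockwise rotation by angle θ in ℝ² has matrix R(θ) = [[cos θ, -sin θ], [sin θ, cos θ]].
For θ = 270°: cos θ = 0, sin θ = -1.
R(270°) = [[0, 1], [-1, 0]].
R·v = [0·-5 + (1)·3, -1·-5 + 0·3] = (3, 5).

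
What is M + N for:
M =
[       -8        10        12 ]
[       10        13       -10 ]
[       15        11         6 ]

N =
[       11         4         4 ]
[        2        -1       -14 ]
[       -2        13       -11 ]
M + N =
[        3        14        16 ]
[       12        12       -24 ]
[       13        24        -5 ]

Matrix addition is elementwise: (M+N)[i][j] = M[i][j] + N[i][j].
  (M+N)[0][0] = (-8) + (11) = 3
  (M+N)[0][1] = (10) + (4) = 14
  (M+N)[0][2] = (12) + (4) = 16
  (M+N)[1][0] = (10) + (2) = 12
  (M+N)[1][1] = (13) + (-1) = 12
  (M+N)[1][2] = (-10) + (-14) = -24
  (M+N)[2][0] = (15) + (-2) = 13
  (M+N)[2][1] = (11) + (13) = 24
  (M+N)[2][2] = (6) + (-11) = -5
M + N =
[        3        14        16 ]
[       12        12       -24 ]
[       13        24        -5 ]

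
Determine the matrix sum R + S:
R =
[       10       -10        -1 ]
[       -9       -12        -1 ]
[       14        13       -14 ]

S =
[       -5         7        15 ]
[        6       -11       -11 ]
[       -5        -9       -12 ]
R + S =
[        5        -3        14 ]
[       -3       -23       -12 ]
[        9         4       -26 ]

Matrix addition is elementwise: (R+S)[i][j] = R[i][j] + S[i][j].
  (R+S)[0][0] = (10) + (-5) = 5
  (R+S)[0][1] = (-10) + (7) = -3
  (R+S)[0][2] = (-1) + (15) = 14
  (R+S)[1][0] = (-9) + (6) = -3
  (R+S)[1][1] = (-12) + (-11) = -23
  (R+S)[1][2] = (-1) + (-11) = -12
  (R+S)[2][0] = (14) + (-5) = 9
  (R+S)[2][1] = (13) + (-9) = 4
  (R+S)[2][2] = (-14) + (-12) = -26
R + S =
[        5        -3        14 ]
[       -3       -23       -12 ]
[        9         4       -26 ]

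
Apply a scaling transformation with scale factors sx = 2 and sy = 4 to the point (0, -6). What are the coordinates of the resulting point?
(0, -24)

Scaling matrix:
[[2, 0], [0, 4]]
Result: (0 × 2, -6 × 4) = (0, -24)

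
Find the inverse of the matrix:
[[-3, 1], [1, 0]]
[[0, 1], [1, 3]]

For [[a,b],[c,d]], inverse = (1/det)·[[d,-b],[-c,a]]
det = -3·0 - 1·1 = -1
Inverse = (1/-1)·[[0, -1], [-1, -3]]
        = [[0, 1], [1, 3]]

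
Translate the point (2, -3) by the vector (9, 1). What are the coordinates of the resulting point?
(11, -2)

Translation by (9, 1):
x' = 2 + 9 = 11
y' = -3 + 1 = -2
Homogeneous matrix: [[1, 0, 9], [0, 1, 1], [0, 0, 1]]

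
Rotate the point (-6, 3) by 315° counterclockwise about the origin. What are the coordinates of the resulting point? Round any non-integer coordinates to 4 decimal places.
(-2.1213, 6.3640)

Rotation matrix R(θ) = [[cos θ, -sin θ], [sin θ, cos θ]]; for θ = 315°:
R = [[√2/2, √2/2], [-√2/2, √2/2]]
Result: R × [-6, 3]ᵀ = [√2/2·-6 + (√2/2)·3, -√2/2·-6 + (√2/2)·3]ᵀ = (-2.1213, 6.3640)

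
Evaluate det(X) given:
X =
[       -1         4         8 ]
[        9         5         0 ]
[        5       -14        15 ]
det(X) = -1823

Expand along row 0 (cofactor expansion): det(X) = a*(e*i - f*h) - b*(d*i - f*g) + c*(d*h - e*g), where the 3×3 is [[a, b, c], [d, e, f], [g, h, i]].
Minor M_00 = (5)*(15) - (0)*(-14) = 75 - 0 = 75.
Minor M_01 = (9)*(15) - (0)*(5) = 135 - 0 = 135.
Minor M_02 = (9)*(-14) - (5)*(5) = -126 - 25 = -151.
det(X) = (-1)*(75) - (4)*(135) + (8)*(-151) = -75 - 540 - 1208 = -1823.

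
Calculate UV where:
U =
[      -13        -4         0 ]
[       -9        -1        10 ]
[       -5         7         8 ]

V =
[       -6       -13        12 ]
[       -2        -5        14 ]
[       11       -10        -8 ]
UV =
[       86       189      -212 ]
[      166        22      -202 ]
[      104       -50       -26 ]

Matrix multiplication: (UV)[i][j] = sum over k of U[i][k] * V[k][j].
  (UV)[0][0] = (-13)*(-6) + (-4)*(-2) + (0)*(11) = 86
  (UV)[0][1] = (-13)*(-13) + (-4)*(-5) + (0)*(-10) = 189
  (UV)[0][2] = (-13)*(12) + (-4)*(14) + (0)*(-8) = -212
  (UV)[1][0] = (-9)*(-6) + (-1)*(-2) + (10)*(11) = 166
  (UV)[1][1] = (-9)*(-13) + (-1)*(-5) + (10)*(-10) = 22
  (UV)[1][2] = (-9)*(12) + (-1)*(14) + (10)*(-8) = -202
  (UV)[2][0] = (-5)*(-6) + (7)*(-2) + (8)*(11) = 104
  (UV)[2][1] = (-5)*(-13) + (7)*(-5) + (8)*(-10) = -50
  (UV)[2][2] = (-5)*(12) + (7)*(14) + (8)*(-8) = -26
UV =
[       86       189      -212 ]
[      166        22      -202 ]
[      104       -50       -26 ]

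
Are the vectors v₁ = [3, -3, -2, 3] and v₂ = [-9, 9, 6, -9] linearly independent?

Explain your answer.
No, linearly dependent (v₂ = -3·v₁)

Check whether there is a scalar k with v₂ = k·v₁.
Comparing components, k = -3 satisfies -3·[3, -3, -2, 3] = [-9, 9, 6, -9].
Since v₂ is a scalar multiple of v₁, the two vectors are linearly dependent.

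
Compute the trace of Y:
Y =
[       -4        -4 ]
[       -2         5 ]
tr(Y) = -4 + 5 = 1

The trace of a square matrix is the sum of its diagonal entries.
Diagonal entries of Y: Y[0][0] = -4, Y[1][1] = 5.
tr(Y) = -4 + 5 = 1.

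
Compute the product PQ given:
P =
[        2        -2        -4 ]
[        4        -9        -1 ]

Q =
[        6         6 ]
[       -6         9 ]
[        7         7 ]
PQ =
[       -4       -34 ]
[       71       -64 ]

Matrix multiplication: (PQ)[i][j] = sum over k of P[i][k] * Q[k][j].
  (PQ)[0][0] = (2)*(6) + (-2)*(-6) + (-4)*(7) = -4
  (PQ)[0][1] = (2)*(6) + (-2)*(9) + (-4)*(7) = -34
  (PQ)[1][0] = (4)*(6) + (-9)*(-6) + (-1)*(7) = 71
  (PQ)[1][1] = (4)*(6) + (-9)*(9) + (-1)*(7) = -64
PQ =
[       -4       -34 ]
[       71       -64 ]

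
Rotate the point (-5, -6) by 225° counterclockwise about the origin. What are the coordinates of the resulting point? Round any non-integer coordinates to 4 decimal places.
(-0.7071, 7.7782)

Rotation matrix R(θ) = [[cos θ, -sin θ], [sin θ, cos θ]]; for θ = 225°:
R = [[-√2/2, √2/2], [-√2/2, -√2/2]]
Result: R × [-5, -6]ᵀ = [-√2/2·-5 + (√2/2)·-6, -√2/2·-5 + (-√2/2)·-6]ᵀ = (-0.7071, 7.7782)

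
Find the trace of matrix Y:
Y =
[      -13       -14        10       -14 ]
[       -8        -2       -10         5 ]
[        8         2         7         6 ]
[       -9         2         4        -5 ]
tr(Y) = -13 - 2 + 7 - 5 = -13

The trace of a square matrix is the sum of its diagonal entries.
Diagonal entries of Y: Y[0][0] = -13, Y[1][1] = -2, Y[2][2] = 7, Y[3][3] = -5.
tr(Y) = -13 - 2 + 7 - 5 = -13.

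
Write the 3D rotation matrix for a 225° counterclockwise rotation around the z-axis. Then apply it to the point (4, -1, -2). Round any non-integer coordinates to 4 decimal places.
R = [[-√2/2, √2/2, 0], [-√2/2, -√2/2, 0], [0, 0, 1]]; R·(4, -1, -2) = (-3.5355, -2.1213, -2.0000)

Rotation matrix for 225° around z-axis:
cos(225°) = -√2/2, sin(225°) = -√2/2
R = [[-√2/2, √2/2, 0], [-√2/2, -√2/2, 0], [0, 0, 1]]
Apply to (4, -1, -2): R·[4, -1, -2]ᵀ = (-3.5355, -2.1213, -2.0000)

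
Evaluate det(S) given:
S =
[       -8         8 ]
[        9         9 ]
det(S) = -144

For a 2×2 matrix [[a, b], [c, d]], det = a*d - b*c.
det(S) = (-8)*(9) - (8)*(9) = -72 - 72 = -144.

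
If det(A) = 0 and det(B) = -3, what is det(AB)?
0

Use the multiplicative property of determinants: det(AB) = det(A)*det(B).
det(AB) = (0)*(-3) = 0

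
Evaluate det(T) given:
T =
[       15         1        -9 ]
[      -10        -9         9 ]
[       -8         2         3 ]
det(T) = 111

Expand along row 0 (cofactor expansion): det(T) = a*(e*i - f*h) - b*(d*i - f*g) + c*(d*h - e*g), where the 3×3 is [[a, b, c], [d, e, f], [g, h, i]].
Minor M_00 = (-9)*(3) - (9)*(2) = -27 - 18 = -45.
Minor M_01 = (-10)*(3) - (9)*(-8) = -30 + 72 = 42.
Minor M_02 = (-10)*(2) - (-9)*(-8) = -20 - 72 = -92.
det(T) = (15)*(-45) - (1)*(42) + (-9)*(-92) = -675 - 42 + 828 = 111.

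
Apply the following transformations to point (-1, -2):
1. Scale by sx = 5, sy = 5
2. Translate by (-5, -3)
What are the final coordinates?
(-10, -13)

Step 1: Scale (-1, -2) by (sx, sy) = (5, 5) → (-5, -10)
Step 2: Translate by (-5, -3) → (-10, -13)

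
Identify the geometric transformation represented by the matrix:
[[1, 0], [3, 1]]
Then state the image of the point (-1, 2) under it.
vertical shear with factor 3; image of (-1, 2) is (-1, -1)

The matrix [[1, 0], [k, 1]] sends (x, y) to (x, 3x + y), leaving the x-coordinate fixed: a vertical shear.
The matrix [[1, 0], [3, 1]] represents: vertical shear with factor 3.
Applying it to (-1, 2): [1·-1 + 0·2, 3·-1 + 1·2] = (-1, -1).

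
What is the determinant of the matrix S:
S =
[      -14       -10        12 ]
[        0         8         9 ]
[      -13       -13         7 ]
det(S) = -4

Expand along row 0 (cofactor expansion): det(S) = a*(e*i - f*h) - b*(d*i - f*g) + c*(d*h - e*g), where the 3×3 is [[a, b, c], [d, e, f], [g, h, i]].
Minor M_00 = (8)*(7) - (9)*(-13) = 56 + 117 = 173.
Minor M_01 = (0)*(7) - (9)*(-13) = 0 + 117 = 117.
Minor M_02 = (0)*(-13) - (8)*(-13) = 0 + 104 = 104.
det(S) = (-14)*(173) - (-10)*(117) + (12)*(104) = -2422 + 1170 + 1248 = -4.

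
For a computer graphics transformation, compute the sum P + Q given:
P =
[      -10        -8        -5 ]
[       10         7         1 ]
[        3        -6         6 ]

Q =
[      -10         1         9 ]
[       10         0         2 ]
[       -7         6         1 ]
P + Q =
[      -20        -7         4 ]
[       20         7         3 ]
[       -4         0         7 ]

Matrix addition is elementwise: (P+Q)[i][j] = P[i][j] + Q[i][j].
  (P+Q)[0][0] = (-10) + (-10) = -20
  (P+Q)[0][1] = (-8) + (1) = -7
  (P+Q)[0][2] = (-5) + (9) = 4
  (P+Q)[1][0] = (10) + (10) = 20
  (P+Q)[1][1] = (7) + (0) = 7
  (P+Q)[1][2] = (1) + (2) = 3
  (P+Q)[2][0] = (3) + (-7) = -4
  (P+Q)[2][1] = (-6) + (6) = 0
  (P+Q)[2][2] = (6) + (1) = 7
P + Q =
[      -20        -7         4 ]
[       20         7         3 ]
[       -4         0         7 ]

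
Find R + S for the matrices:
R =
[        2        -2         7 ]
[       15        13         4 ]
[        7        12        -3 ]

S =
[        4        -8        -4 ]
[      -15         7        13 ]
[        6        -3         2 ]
R + S =
[        6       -10         3 ]
[        0        20        17 ]
[       13         9        -1 ]

Matrix addition is elementwise: (R+S)[i][j] = R[i][j] + S[i][j].
  (R+S)[0][0] = (2) + (4) = 6
  (R+S)[0][1] = (-2) + (-8) = -10
  (R+S)[0][2] = (7) + (-4) = 3
  (R+S)[1][0] = (15) + (-15) = 0
  (R+S)[1][1] = (13) + (7) = 20
  (R+S)[1][2] = (4) + (13) = 17
  (R+S)[2][0] = (7) + (6) = 13
  (R+S)[2][1] = (12) + (-3) = 9
  (R+S)[2][2] = (-3) + (2) = -1
R + S =
[        6       -10         3 ]
[        0        20        17 ]
[       13         9        -1 ]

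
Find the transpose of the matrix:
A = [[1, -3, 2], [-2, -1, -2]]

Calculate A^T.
[[1, -2], [-3, -1], [2, -2]]

The transpose sends entry (i,j) to (j,i); rows become columns.
Row 0 of A: [1, -3, 2] -> column 0 of A^T.
Row 1 of A: [-2, -1, -2] -> column 1 of A^T.
A^T = [[1, -2], [-3, -1], [2, -2]]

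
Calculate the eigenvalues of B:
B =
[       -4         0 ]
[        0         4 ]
λ = -4, 4

Solve det(B - λI) = 0. For a 2×2 matrix the characteristic equation is λ² - (trace)λ + det = 0.
trace(B) = a + d = -4 + 4 = 0.
det(B) = a*d - b*c = (-4)*(4) - (0)*(0) = -16 - 0 = -16.
Characteristic equation: λ² - (0)λ + (-16) = 0.
Discriminant = (0)² - 4*(-16) = 0 + 64 = 64.
λ = (0 ± √64) / 2 = (0 ± 8) / 2 = -4, 4.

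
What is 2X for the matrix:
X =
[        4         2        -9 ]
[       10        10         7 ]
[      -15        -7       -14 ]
2X =
[        8         4       -18 ]
[       20        20        14 ]
[      -30       -14       -28 ]

Scalar multiplication is elementwise: (2X)[i][j] = 2 * X[i][j].
  (2X)[0][0] = 2 * (4) = 8
  (2X)[0][1] = 2 * (2) = 4
  (2X)[0][2] = 2 * (-9) = -18
  (2X)[1][0] = 2 * (10) = 20
  (2X)[1][1] = 2 * (10) = 20
  (2X)[1][2] = 2 * (7) = 14
  (2X)[2][0] = 2 * (-15) = -30
  (2X)[2][1] = 2 * (-7) = -14
  (2X)[2][2] = 2 * (-14) = -28
2X =
[        8         4       -18 ]
[       20        20        14 ]
[      -30       -14       -28 ]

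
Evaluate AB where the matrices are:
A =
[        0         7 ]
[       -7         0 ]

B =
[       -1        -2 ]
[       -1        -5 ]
AB =
[       -7       -35 ]
[        7        14 ]

Matrix multiplication: (AB)[i][j] = sum over k of A[i][k] * B[k][j].
  (AB)[0][0] = (0)*(-1) + (7)*(-1) = -7
  (AB)[0][1] = (0)*(-2) + (7)*(-5) = -35
  (AB)[1][0] = (-7)*(-1) + (0)*(-1) = 7
  (AB)[1][1] = (-7)*(-2) + (0)*(-5) = 14
AB =
[       -7       -35 ]
[        7        14 ]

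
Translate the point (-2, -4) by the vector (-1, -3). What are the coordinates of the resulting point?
(-3, -7)

Translation by (-1, -3):
x' = -2 + -1 = -3
y' = -4 + -3 = -7
Homogeneous matrix: [[1, 0, -1], [0, 1, -3], [0, 0, 1]]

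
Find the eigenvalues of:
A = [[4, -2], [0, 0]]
λ = 0, 4

Solve det(A - λI) = 0. For a 2×2 matrix this is λ² - (trace)λ + det = 0.
trace(A) = 4 + 0 = 4.
det(A) = (4)*(0) - (-2)*(0) = 0 - 0 = 0.
Characteristic equation: λ² - (4)λ + (0) = 0.
Discriminant: (4)² - 4*(0) = 16 - 0 = 16.
Roots: λ = (4 ± √16) / 2 = 0, 4.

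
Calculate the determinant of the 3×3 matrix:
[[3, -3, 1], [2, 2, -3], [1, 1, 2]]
42

Expansion along first row:
det = 3·det([[2,-3],[1,2]]) - -3·det([[2,-3],[1,2]]) + 1·det([[2,2],[1,1]])
    = 3·(2·2 - -3·1) - -3·(2·2 - -3·1) + 1·(2·1 - 2·1)
    = 3·7 - -3·7 + 1·0
    = 21 + 21 + 0 = 42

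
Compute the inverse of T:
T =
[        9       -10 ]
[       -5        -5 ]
det(T) = -95
T⁻¹ =
[     1/19     -2/19 ]
[    -1/19     -9/95 ]

For a 2×2 matrix T = [[a, b], [c, d]] with det(T) ≠ 0, T⁻¹ = (1/det(T)) * [[d, -b], [-c, a]].
det(T) = (9)*(-5) - (-10)*(-5) = -45 - 50 = -95.
T⁻¹ = (1/-95) * [[-5, 10], [5, 9]].
Dividing each entry by -95 and reducing:
T⁻¹ =
[     1/19     -2/19 ]
[    -1/19     -9/95 ]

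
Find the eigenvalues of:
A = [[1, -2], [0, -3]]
λ = -3, 1

Solve det(A - λI) = 0. For a 2×2 matrix this is λ² - (trace)λ + det = 0.
trace(A) = 1 - 3 = -2.
det(A) = (1)*(-3) - (-2)*(0) = -3 - 0 = -3.
Characteristic equation: λ² - (-2)λ + (-3) = 0.
Discriminant: (-2)² - 4*(-3) = 4 + 12 = 16.
Roots: λ = (-2 ± √16) / 2 = -3, 1.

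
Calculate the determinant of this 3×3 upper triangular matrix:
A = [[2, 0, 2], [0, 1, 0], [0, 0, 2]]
4

The determinant of a triangular matrix is the product of its diagonal entries (the off-diagonal entries above the diagonal do not affect it).
det(A) = (2) * (1) * (2) = 4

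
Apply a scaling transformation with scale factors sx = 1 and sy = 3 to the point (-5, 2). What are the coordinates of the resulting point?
(-5, 6)

Scaling matrix:
[[1, 0], [0, 3]]
Result: (-5 × 1, 2 × 3) = (-5, 6)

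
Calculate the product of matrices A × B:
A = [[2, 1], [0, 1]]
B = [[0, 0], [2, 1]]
[[2, 1], [2, 1]]

Matrix multiplication:
C[0][0] = 2×0 + 1×2 = 2
C[0][1] = 2×0 + 1×1 = 1
C[1][0] = 0×0 + 1×2 = 2
C[1][1] = 0×0 + 1×1 = 1
Result: [[2, 1], [2, 1]]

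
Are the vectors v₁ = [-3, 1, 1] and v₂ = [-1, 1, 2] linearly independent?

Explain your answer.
Yes, linearly independent

Two vectors are linearly dependent iff one is a scalar multiple of the other.
No single scalar k satisfies v₂ = k·v₁ (the ratios of corresponding entries disagree), so v₁ and v₂ are linearly independent.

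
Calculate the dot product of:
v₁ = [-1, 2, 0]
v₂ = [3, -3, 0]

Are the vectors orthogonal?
-9, No

The dot product is the sum of products of corresponding components.
v₁·v₂ = (-1)*(3) + (2)*(-3) + (0)*(0) = -3 - 6 + 0 = -9.
Two vectors are orthogonal iff their dot product is 0; here the dot product is -9, so the vectors are not orthogonal.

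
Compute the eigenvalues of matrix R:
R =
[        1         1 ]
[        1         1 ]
λ = 0, 2

Solve det(R - λI) = 0. For a 2×2 matrix the characteristic equation is λ² - (trace)λ + det = 0.
trace(R) = a + d = 1 + 1 = 2.
det(R) = a*d - b*c = (1)*(1) - (1)*(1) = 1 - 1 = 0.
Characteristic equation: λ² - (2)λ + (0) = 0.
Discriminant = (2)² - 4*(0) = 4 - 0 = 4.
λ = (2 ± √4) / 2 = (2 ± 2) / 2 = 0, 2.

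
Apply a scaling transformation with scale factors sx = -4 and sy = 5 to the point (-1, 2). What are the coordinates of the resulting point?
(4, 10)

Scaling matrix:
[[-4, 0], [0, 5]]
Result: (-1 × -4, 2 × 5) = (4, 10)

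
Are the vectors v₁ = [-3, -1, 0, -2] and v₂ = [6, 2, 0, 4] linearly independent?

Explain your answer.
No, linearly dependent (v₂ = -2·v₁)

Check whether there is a scalar k with v₂ = k·v₁.
Comparing components, k = -2 satisfies -2·[-3, -1, 0, -2] = [6, 2, 0, 4].
Since v₂ is a scalar multiple of v₁, the two vectors are linearly dependent.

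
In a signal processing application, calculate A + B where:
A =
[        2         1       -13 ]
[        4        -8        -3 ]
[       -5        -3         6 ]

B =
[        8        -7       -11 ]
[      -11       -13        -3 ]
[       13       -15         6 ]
A + B =
[       10        -6       -24 ]
[       -7       -21        -6 ]
[        8       -18        12 ]

Matrix addition is elementwise: (A+B)[i][j] = A[i][j] + B[i][j].
  (A+B)[0][0] = (2) + (8) = 10
  (A+B)[0][1] = (1) + (-7) = -6
  (A+B)[0][2] = (-13) + (-11) = -24
  (A+B)[1][0] = (4) + (-11) = -7
  (A+B)[1][1] = (-8) + (-13) = -21
  (A+B)[1][2] = (-3) + (-3) = -6
  (A+B)[2][0] = (-5) + (13) = 8
  (A+B)[2][1] = (-3) + (-15) = -18
  (A+B)[2][2] = (6) + (6) = 12
A + B =
[       10        -6       -24 ]
[       -7       -21        -6 ]
[        8       -18        12 ]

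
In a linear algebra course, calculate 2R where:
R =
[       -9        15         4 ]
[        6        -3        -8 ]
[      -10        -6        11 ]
2R =
[      -18        30         8 ]
[       12        -6       -16 ]
[      -20       -12        22 ]

Scalar multiplication is elementwise: (2R)[i][j] = 2 * R[i][j].
  (2R)[0][0] = 2 * (-9) = -18
  (2R)[0][1] = 2 * (15) = 30
  (2R)[0][2] = 2 * (4) = 8
  (2R)[1][0] = 2 * (6) = 12
  (2R)[1][1] = 2 * (-3) = -6
  (2R)[1][2] = 2 * (-8) = -16
  (2R)[2][0] = 2 * (-10) = -20
  (2R)[2][1] = 2 * (-6) = -12
  (2R)[2][2] = 2 * (11) = 22
2R =
[      -18        30         8 ]
[       12        -6       -16 ]
[      -20       -12        22 ]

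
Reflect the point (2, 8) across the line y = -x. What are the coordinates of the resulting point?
(-8, -2)

Reflection across line y = -x: (2, 8) → (-8, -2)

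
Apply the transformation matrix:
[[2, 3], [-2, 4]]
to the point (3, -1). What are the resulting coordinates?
(3, -10)

Matrix multiplication:
[[2, 3], [-2, 4]] × [3, -1]ᵀ
= [2×3 + 3×-1, -2×3 + 4×-1]ᵀ
= [3.0000, -10.0000]ᵀ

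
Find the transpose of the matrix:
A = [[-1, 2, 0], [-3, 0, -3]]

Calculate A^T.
[[-1, -3], [2, 0], [0, -3]]

The transpose sends entry (i,j) to (j,i); rows become columns.
Row 0 of A: [-1, 2, 0] -> column 0 of A^T.
Row 1 of A: [-3, 0, -3] -> column 1 of A^T.
A^T = [[-1, -3], [2, 0], [0, -3]]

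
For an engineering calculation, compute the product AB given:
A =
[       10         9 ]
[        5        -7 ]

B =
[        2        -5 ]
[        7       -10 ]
AB =
[       83      -140 ]
[      -39        45 ]

Matrix multiplication: (AB)[i][j] = sum over k of A[i][k] * B[k][j].
  (AB)[0][0] = (10)*(2) + (9)*(7) = 83
  (AB)[0][1] = (10)*(-5) + (9)*(-10) = -140
  (AB)[1][0] = (5)*(2) + (-7)*(7) = -39
  (AB)[1][1] = (5)*(-5) + (-7)*(-10) = 45
AB =
[       83      -140 ]
[      -39        45 ]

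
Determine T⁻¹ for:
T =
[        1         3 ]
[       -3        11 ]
det(T) = 20
T⁻¹ =
[    11/20     -3/20 ]
[     3/20      1/20 ]

For a 2×2 matrix T = [[a, b], [c, d]] with det(T) ≠ 0, T⁻¹ = (1/det(T)) * [[d, -b], [-c, a]].
det(T) = (1)*(11) - (3)*(-3) = 11 + 9 = 20.
T⁻¹ = (1/20) * [[11, -3], [3, 1]].
Dividing each entry by 20 and reducing:
T⁻¹ =
[    11/20     -3/20 ]
[     3/20      1/20 ]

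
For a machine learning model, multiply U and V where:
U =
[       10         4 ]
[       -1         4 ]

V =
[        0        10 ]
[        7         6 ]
UV =
[       28       124 ]
[       28        14 ]

Matrix multiplication: (UV)[i][j] = sum over k of U[i][k] * V[k][j].
  (UV)[0][0] = (10)*(0) + (4)*(7) = 28
  (UV)[0][1] = (10)*(10) + (4)*(6) = 124
  (UV)[1][0] = (-1)*(0) + (4)*(7) = 28
  (UV)[1][1] = (-1)*(10) + (4)*(6) = 14
UV =
[       28       124 ]
[       28        14 ]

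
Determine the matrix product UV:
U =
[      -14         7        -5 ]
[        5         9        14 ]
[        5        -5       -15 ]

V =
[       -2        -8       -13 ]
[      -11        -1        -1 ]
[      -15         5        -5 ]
UV =
[       26        80       200 ]
[     -319        21      -144 ]
[      270      -110        15 ]

Matrix multiplication: (UV)[i][j] = sum over k of U[i][k] * V[k][j].
  (UV)[0][0] = (-14)*(-2) + (7)*(-11) + (-5)*(-15) = 26
  (UV)[0][1] = (-14)*(-8) + (7)*(-1) + (-5)*(5) = 80
  (UV)[0][2] = (-14)*(-13) + (7)*(-1) + (-5)*(-5) = 200
  (UV)[1][0] = (5)*(-2) + (9)*(-11) + (14)*(-15) = -319
  (UV)[1][1] = (5)*(-8) + (9)*(-1) + (14)*(5) = 21
  (UV)[1][2] = (5)*(-13) + (9)*(-1) + (14)*(-5) = -144
  (UV)[2][0] = (5)*(-2) + (-5)*(-11) + (-15)*(-15) = 270
  (UV)[2][1] = (5)*(-8) + (-5)*(-1) + (-15)*(5) = -110
  (UV)[2][2] = (5)*(-13) + (-5)*(-1) + (-15)*(-5) = 15
UV =
[       26        80       200 ]
[     -319        21      -144 ]
[      270      -110        15 ]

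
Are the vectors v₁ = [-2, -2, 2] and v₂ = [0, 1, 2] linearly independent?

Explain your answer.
Yes, linearly independent

Two vectors are linearly dependent iff one is a scalar multiple of the other.
No single scalar k satisfies v₂ = k·v₁ (the ratios of corresponding entries disagree), so v₁ and v₂ are linearly independent.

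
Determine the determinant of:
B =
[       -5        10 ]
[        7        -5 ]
det(B) = -45

For a 2×2 matrix [[a, b], [c, d]], det = a*d - b*c.
det(B) = (-5)*(-5) - (10)*(7) = 25 - 70 = -45.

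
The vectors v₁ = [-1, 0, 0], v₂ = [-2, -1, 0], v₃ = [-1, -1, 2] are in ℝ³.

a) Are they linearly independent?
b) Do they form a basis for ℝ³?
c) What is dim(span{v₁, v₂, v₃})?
Yes independent, yes basis, dim = 3

Stack v₁, v₂, v₃ as rows of a 3×3 matrix.
[[-1, 0, 0]; [-2, -1, 0]; [-1, -1, 2]] is already lower triangular with nonzero diagonal entries (-1, -1, 2), so its determinant is the product of the diagonal entries, det = (-1)·(-1)·(2) = 2 ≠ 0, and the rows are linearly independent.
Three linearly independent vectors in ℝ³ form a basis for ℝ³, so dim(span{v₁,v₂,v₃}) = 3.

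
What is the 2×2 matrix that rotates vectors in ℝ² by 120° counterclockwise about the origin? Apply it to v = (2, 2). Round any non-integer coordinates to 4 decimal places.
R = [[-1/2, -√3/2], [√3/2, -1/2]]; R·v = (-2.7321, 0.7321)

A counterclockwise rotation by angle θ in ℝ² has matrix R(θ) = [[cos θ, -sin θ], [sin θ, cos θ]].
For θ = 120°: cos θ = -1/2, sin θ = √3/2.
R(120°) = [[-1/2, -√3/2], [√3/2, -1/2]].
R·v = [-1/2·2 + (-√3/2)·2, √3/2·2 + -1/2·2] = (-2.7321, 0.7321).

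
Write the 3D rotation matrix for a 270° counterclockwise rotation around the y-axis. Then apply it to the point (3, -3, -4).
R = [[0, 0, -1], [0, 1, 0], [1, 0, 0]]; R·(3, -3, -4) = (4, -3, 3)

Rotation matrix for 270° around y-axis:
cos(270°) = 0, sin(270°) = -1
R = [[0, 0, -1], [0, 1, 0], [1, 0, 0]]
Apply to (3, -3, -4): R·[3, -3, -4]ᵀ = (4, -3, 3)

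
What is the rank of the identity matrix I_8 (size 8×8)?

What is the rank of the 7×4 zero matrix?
rank(I_8) = 8, rank(0) = 0

The identity I_8 has 8 columns that are the standard basis vectors e_1, …, e_8. These are linearly independent, so all 8 columns are pivots and rank(I_8) = 8.
The 7×4 zero matrix has every entry zero, so every row is the zero row and there are no pivots; rank(0) = 0.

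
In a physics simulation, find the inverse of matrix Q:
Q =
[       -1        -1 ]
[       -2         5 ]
det(Q) = -7
Q⁻¹ =
[     -5/7      -1/7 ]
[     -2/7       1/7 ]

For a 2×2 matrix Q = [[a, b], [c, d]] with det(Q) ≠ 0, Q⁻¹ = (1/det(Q)) * [[d, -b], [-c, a]].
det(Q) = (-1)*(5) - (-1)*(-2) = -5 - 2 = -7.
Q⁻¹ = (1/-7) * [[5, 1], [2, -1]].
Dividing each entry by -7 and reducing:
Q⁻¹ =
[     -5/7      -1/7 ]
[     -2/7       1/7 ]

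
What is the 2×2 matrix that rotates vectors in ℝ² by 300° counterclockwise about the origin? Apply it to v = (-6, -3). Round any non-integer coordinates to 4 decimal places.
R = [[1/2, √3/2], [-√3/2, 1/2]]; R·v = (-5.5981, 3.6962)

A counterclockwise rotation by angle θ in ℝ² has matrix R(θ) = [[cos θ, -sin θ], [sin θ, cos θ]].
For θ = 300°: cos θ = 1/2, sin θ = -√3/2.
R(300°) = [[1/2, √3/2], [-√3/2, 1/2]].
R·v = [1/2·-6 + (√3/2)·-3, -√3/2·-6 + 1/2·-3] = (-5.5981, 3.6962).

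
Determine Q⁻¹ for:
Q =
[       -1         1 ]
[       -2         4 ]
det(Q) = -2
Q⁻¹ =
[       -2       1/2 ]
[       -1       1/2 ]

For a 2×2 matrix Q = [[a, b], [c, d]] with det(Q) ≠ 0, Q⁻¹ = (1/det(Q)) * [[d, -b], [-c, a]].
det(Q) = (-1)*(4) - (1)*(-2) = -4 + 2 = -2.
Q⁻¹ = (1/-2) * [[4, -1], [2, -1]].
Dividing each entry by -2 and reducing:
Q⁻¹ =
[       -2       1/2 ]
[       -1       1/2 ]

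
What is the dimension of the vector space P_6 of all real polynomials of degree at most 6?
Dimension = 7

A polynomial of degree at most 6 can be written as a₀ + a₁x + a₂x² + … + a_6x^6, with 7 free coefficients a₀, …, a_6.
The set {1, x, x², …, x^6} is a basis: it spans P_6 (every such polynomial is a linear combination of these) and is linearly independent (a polynomial is zero iff all its coefficients are zero).
Therefore dim(P_6) = 6 + 1 = 7.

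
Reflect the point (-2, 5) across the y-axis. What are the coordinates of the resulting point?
(2, 5)

Reflection across y-axis: (-2, 5) → (2, 5)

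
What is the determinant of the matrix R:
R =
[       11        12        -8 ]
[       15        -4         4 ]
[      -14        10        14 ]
det(R) = -5000

Expand along row 0 (cofactor expansion): det(R) = a*(e*i - f*h) - b*(d*i - f*g) + c*(d*h - e*g), where the 3×3 is [[a, b, c], [d, e, f], [g, h, i]].
Minor M_00 = (-4)*(14) - (4)*(10) = -56 - 40 = -96.
Minor M_01 = (15)*(14) - (4)*(-14) = 210 + 56 = 266.
Minor M_02 = (15)*(10) - (-4)*(-14) = 150 - 56 = 94.
det(R) = (11)*(-96) - (12)*(266) + (-8)*(94) = -1056 - 3192 - 752 = -5000.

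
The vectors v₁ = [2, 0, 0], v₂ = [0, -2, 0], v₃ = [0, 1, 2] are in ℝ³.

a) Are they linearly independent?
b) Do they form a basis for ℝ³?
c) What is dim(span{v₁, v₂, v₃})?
Yes independent, yes basis, dim = 3

Stack v₁, v₂, v₃ as rows of a 3×3 matrix.
[[2, 0, 0]; [0, -2, 0]; [0, 1, 2]] is already lower triangular with nonzero diagonal entries (2, -2, 2), so its determinant is the product of the diagonal entries, det = (2)·(-2)·(2) = -8 ≠ 0, and the rows are linearly independent.
Three linearly independent vectors in ℝ³ form a basis for ℝ³, so dim(span{v₁,v₂,v₃}) = 3.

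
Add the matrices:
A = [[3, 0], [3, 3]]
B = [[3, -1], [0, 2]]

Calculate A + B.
[[6, -1], [3, 5]]

Add corresponding elements:
(3)+(3)=6
(0)+(-1)=-1
(3)+(0)=3
(3)+(2)=5
A + B = [[6, -1], [3, 5]]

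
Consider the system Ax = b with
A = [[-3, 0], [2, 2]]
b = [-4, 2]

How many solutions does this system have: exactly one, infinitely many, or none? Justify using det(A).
Exactly one solution

Compute det(A) = (-3)*(2) - (0)*(2) = -6.
Because det(A) ≠ 0, A is invertible and Ax = b has a unique solution for every b (here x = A⁻¹ b).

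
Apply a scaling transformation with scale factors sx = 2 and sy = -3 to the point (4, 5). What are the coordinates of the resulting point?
(8, -15)

Scaling matrix:
[[2, 0], [0, -3]]
Result: (4 × 2, 5 × -3) = (8, -15)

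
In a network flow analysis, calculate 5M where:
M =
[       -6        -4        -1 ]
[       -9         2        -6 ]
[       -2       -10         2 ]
5M =
[      -30       -20        -5 ]
[      -45        10       -30 ]
[      -10       -50        10 ]

Scalar multiplication is elementwise: (5M)[i][j] = 5 * M[i][j].
  (5M)[0][0] = 5 * (-6) = -30
  (5M)[0][1] = 5 * (-4) = -20
  (5M)[0][2] = 5 * (-1) = -5
  (5M)[1][0] = 5 * (-9) = -45
  (5M)[1][1] = 5 * (2) = 10
  (5M)[1][2] = 5 * (-6) = -30
  (5M)[2][0] = 5 * (-2) = -10
  (5M)[2][1] = 5 * (-10) = -50
  (5M)[2][2] = 5 * (2) = 10
5M =
[      -30       -20        -5 ]
[      -45        10       -30 ]
[      -10       -50        10 ]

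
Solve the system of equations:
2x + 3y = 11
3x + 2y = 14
x = 4, y = 1

Use elimination (row reduction):
Equation 1: 2x + 3y = 11.
Equation 2: 3x + 2y = 14.
Multiply Eq1 by 3 and Eq2 by 2: 6x + 9y = 33;  6x + 4y = 28.
Subtract: (-5)y = -5, so y = 1.
Back-substitute into Eq1: 2x + 3*(1) = 11, so x = 4.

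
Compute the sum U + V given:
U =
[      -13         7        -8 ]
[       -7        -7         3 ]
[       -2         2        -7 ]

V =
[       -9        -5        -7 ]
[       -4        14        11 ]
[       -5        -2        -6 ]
U + V =
[      -22         2       -15 ]
[      -11         7        14 ]
[       -7         0       -13 ]

Matrix addition is elementwise: (U+V)[i][j] = U[i][j] + V[i][j].
  (U+V)[0][0] = (-13) + (-9) = -22
  (U+V)[0][1] = (7) + (-5) = 2
  (U+V)[0][2] = (-8) + (-7) = -15
  (U+V)[1][0] = (-7) + (-4) = -11
  (U+V)[1][1] = (-7) + (14) = 7
  (U+V)[1][2] = (3) + (11) = 14
  (U+V)[2][0] = (-2) + (-5) = -7
  (U+V)[2][1] = (2) + (-2) = 0
  (U+V)[2][2] = (-7) + (-6) = -13
U + V =
[      -22         2       -15 ]
[      -11         7        14 ]
[       -7         0       -13 ]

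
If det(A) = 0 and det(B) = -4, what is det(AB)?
0

Use the multiplicative property of determinants: det(AB) = det(A)*det(B).
det(AB) = (0)*(-4) = 0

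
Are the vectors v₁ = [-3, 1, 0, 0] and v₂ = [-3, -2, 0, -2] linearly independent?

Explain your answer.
Yes, linearly independent

Two vectors are linearly dependent iff one is a scalar multiple of the other.
No single scalar k satisfies v₂ = k·v₁ (the ratios of corresponding entries disagree), so v₁ and v₂ are linearly independent.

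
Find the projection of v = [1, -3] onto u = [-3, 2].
[27/13, -18/13]

The projection of v onto u is proj_u(v) = ((v·u) / (u·u)) · u.
v·u = (1)*(-3) + (-3)*(2) = -9.
u·u = (-3)*(-3) + (2)*(2) = 13.
coefficient = -9 / 13 = -9/13.
proj_u(v) = -9/13 · [-3, 2] = [27/13, -18/13].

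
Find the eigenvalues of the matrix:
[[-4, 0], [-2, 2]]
λ = -4 and λ = 2

Characteristic equation: det(A - λI) = 0
λ² - (trace)λ + (det) = 0
λ² - (-2)λ + (-8) = 0
λ² + 2λ - 8 = 0
Solving: λ = -4, 2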